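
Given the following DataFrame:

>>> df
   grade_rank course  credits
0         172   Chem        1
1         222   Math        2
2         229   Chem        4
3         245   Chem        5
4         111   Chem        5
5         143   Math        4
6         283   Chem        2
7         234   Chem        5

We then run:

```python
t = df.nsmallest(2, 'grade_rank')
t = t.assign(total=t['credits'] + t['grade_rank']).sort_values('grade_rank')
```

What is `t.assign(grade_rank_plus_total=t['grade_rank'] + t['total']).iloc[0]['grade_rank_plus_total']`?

227

take 2 rows with smallest grade_rank:
   grade_rank course  credits
4         111   Chem        5
5         143   Math        4
add column total = t['credits'] + t['grade_rank']:
   grade_rank course  credits  total
4         111   Chem        5    116
5         143   Math        4    147
sort by grade_rank:
   grade_rank course  credits  total
4         111   Chem        5    116
5         143   Math        4    147
add column grade_rank_plus_total = t['grade_rank'] + t['total']:
   grade_rank course  credits  total  grade_rank_plus_total
4         111   Chem        5    116                    227
5         143   Math        4    147                    290
So iloc[0]['grade_rank_plus_total'] = 227.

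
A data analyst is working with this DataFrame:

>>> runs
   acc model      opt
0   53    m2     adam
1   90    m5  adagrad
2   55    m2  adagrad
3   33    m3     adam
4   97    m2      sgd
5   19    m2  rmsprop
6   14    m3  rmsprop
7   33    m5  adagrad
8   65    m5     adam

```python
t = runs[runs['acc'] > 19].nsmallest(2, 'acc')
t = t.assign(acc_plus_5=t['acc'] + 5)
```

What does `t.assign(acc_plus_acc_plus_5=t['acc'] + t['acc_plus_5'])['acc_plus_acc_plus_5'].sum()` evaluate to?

filter rows where acc > 19:
   acc model      opt
0   53    m2     adam
1   90    m5  adagrad
2   55    m2  adagrad
3   33    m3     adam
4   97    m2      sgd
7   33    m5  adagrad
8   65    m5     adam
take 2 rows with smallest acc:
   acc model      opt
3   33    m3     adam
7   33    m5  adagrad
add column acc_plus_5 = t['acc'] + 5:
   acc model      opt  acc_plus_5
3   33    m3     adam          38
7   33    m5  adagrad          38
add column acc_plus_acc_plus_5 = t['acc'] + t['acc_plus_5']:
   acc model      opt  acc_plus_5  acc_plus_acc_plus_5
3   33    m3     adam          38                   71
7   33    m5  adagrad          38                   71
The sum of column 'acc_plus_acc_plus_5' is 142.

142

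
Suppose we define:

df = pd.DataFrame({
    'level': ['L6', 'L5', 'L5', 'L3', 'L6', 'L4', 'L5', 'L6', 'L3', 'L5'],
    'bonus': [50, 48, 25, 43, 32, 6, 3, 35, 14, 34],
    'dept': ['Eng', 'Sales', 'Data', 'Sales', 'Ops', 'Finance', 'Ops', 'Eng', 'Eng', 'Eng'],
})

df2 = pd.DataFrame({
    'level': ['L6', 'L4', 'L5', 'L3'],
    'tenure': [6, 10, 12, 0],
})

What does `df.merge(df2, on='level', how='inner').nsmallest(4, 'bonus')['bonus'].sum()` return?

merge on 'level' (how='inner') → 10 rows:
  level  bonus     dept  tenure
0    L6     50      Eng       6
1    L5     48    Sales      12
2    L5     25     Data      12
3    L3     43    Sales       0
4    L6     32      Ops       6
5    L4      6  Finance      10
6    L5      3      Ops      12
7    L6     35      Eng       6
8    L3     14      Eng       0
9    L5     34      Eng      12
take 4 rows with smallest bonus:
  level  bonus     dept  tenure
6    L5      3      Ops      12
5    L4      6  Finance      10
8    L3     14      Eng       0
2    L5     25     Data      12

48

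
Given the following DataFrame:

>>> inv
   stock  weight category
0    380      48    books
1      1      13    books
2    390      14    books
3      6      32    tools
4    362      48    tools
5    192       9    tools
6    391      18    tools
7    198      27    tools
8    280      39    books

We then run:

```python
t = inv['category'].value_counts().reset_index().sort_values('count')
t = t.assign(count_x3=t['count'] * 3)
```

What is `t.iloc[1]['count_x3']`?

value_counts of category:
category
tools    5
books    4
Name: count, dtype: int64
reset_index():
  category  count
0    tools      5
1    books      4
sort by count:
  category  count
1    books      4
0    tools      5
add column count_x3 = t['count'] * 3:
  category  count  count_x3
1    books      4        12
0    tools      5        15
Finally, value at position 1, column 'count_x3' = 15.

15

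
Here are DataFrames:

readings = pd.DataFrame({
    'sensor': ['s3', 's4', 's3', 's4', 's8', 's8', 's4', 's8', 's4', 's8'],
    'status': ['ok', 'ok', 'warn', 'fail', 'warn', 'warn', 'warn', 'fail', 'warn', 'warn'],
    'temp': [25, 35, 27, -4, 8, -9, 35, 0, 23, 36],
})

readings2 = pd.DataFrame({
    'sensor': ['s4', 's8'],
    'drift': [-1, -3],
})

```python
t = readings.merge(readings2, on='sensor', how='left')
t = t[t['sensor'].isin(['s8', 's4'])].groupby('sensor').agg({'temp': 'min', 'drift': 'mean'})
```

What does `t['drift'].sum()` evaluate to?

merge on 'sensor' (how='left') → 10 rows:
  sensor status  temp  drift
0     s3     ok    25    NaN
1     s4     ok    35   -1.0
2     s3   warn    27    NaN
3     s4   fail    -4   -1.0
4     s8   warn     8   -3.0
5     s8   warn    -9   -3.0
6     s4   warn    35   -1.0
7     s8   fail     0   -3.0
8     s4   warn    23   -1.0
9     s8   warn    36   -3.0
filter rows where sensor in ['s8', 's4']:
  sensor status  temp  drift
1     s4     ok    35   -1.0
3     s4   fail    -4   -1.0
4     s8   warn     8   -3.0
5     s8   warn    -9   -3.0
6     s4   warn    35   -1.0
7     s8   fail     0   -3.0
8     s4   warn    23   -1.0
9     s8   warn    36   -3.0
group by sensor: min(temp), mean(drift):
        temp  drift
sensor             
s4        -4   -1.0
s8        -9   -3.0
sum of column 'drift' → -4.0

-4.0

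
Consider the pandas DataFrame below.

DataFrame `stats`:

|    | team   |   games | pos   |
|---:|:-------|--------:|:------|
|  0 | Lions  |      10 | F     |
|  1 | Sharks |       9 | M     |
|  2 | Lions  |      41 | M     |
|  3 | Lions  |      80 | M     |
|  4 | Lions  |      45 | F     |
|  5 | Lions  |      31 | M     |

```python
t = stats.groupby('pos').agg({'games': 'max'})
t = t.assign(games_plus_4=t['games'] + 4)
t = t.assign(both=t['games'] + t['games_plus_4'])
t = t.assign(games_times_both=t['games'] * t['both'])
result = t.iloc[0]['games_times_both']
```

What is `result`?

4230

group by pos, max of games:
     games
pos       
F       45
M       80
add column games_plus_4 = t['games'] + 4:
     games  games_plus_4
pos                     
F       45            49
M       80            84
add column both = t['games'] + t['games_plus_4']:
     games  games_plus_4  both
pos                           
F       45            49    94
M       80            84   164
add column games_times_both = t['games'] * t['both']:
     games  games_plus_4  both  games_times_both
pos                                             
F       45            49    94              4230
M       80            84   164             13120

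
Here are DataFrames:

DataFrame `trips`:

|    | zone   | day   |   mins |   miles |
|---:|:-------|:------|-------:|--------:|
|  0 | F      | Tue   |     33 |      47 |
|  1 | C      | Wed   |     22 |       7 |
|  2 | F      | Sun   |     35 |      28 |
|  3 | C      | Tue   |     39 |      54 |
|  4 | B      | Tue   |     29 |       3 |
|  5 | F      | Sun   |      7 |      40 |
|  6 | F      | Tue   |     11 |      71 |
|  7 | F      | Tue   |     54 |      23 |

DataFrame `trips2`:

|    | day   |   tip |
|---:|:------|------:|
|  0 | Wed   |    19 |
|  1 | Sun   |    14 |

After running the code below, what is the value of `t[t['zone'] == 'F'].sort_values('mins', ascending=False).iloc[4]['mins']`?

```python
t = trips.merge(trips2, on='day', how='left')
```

merge on 'day' (how='left') → 8 rows:
  zone  day  mins  miles   tip
0    F  Tue    33     47   NaN
1    C  Wed    22      7  19.0
2    F  Sun    35     28  14.0
3    C  Tue    39     54   NaN
4    B  Tue    29      3   NaN
5    F  Sun     7     40  14.0
6    F  Tue    11     71   NaN
7    F  Tue    54     23   NaN
filter rows where zone == 'F':
  zone  day  mins  miles   tip
0    F  Tue    33     47   NaN
2    F  Sun    35     28  14.0
5    F  Sun     7     40  14.0
6    F  Tue    11     71   NaN
7    F  Tue    54     23   NaN
sort by mins descending:
  zone  day  mins  miles   tip
7    F  Tue    54     23   NaN
2    F  Sun    35     28  14.0
0    F  Tue    33     47   NaN
6    F  Tue    11     71   NaN
5    F  Sun     7     40  14.0
Reading off the value at position 4, column 'mins', we get 7.

7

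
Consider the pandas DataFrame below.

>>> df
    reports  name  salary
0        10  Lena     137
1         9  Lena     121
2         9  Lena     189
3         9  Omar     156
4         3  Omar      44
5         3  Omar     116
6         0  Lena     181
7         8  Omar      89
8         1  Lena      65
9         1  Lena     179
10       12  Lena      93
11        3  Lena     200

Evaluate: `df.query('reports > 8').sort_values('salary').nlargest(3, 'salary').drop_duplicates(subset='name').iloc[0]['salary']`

filter rows where reports > 8:
    reports  name  salary
0        10  Lena     137
1         9  Lena     121
2         9  Lena     189
3         9  Omar     156
10       12  Lena      93
sort by salary:
    reports  name  salary
10       12  Lena      93
1         9  Lena     121
0        10  Lena     137
3         9  Omar     156
2         9  Lena     189
take 3 rows with largest salary:
   reports  name  salary
2        9  Lena     189
3        9  Omar     156
0       10  Lena     137
drop duplicate name (keep=first):
   reports  name  salary
2        9  Lena     189
3        9  Omar     156
Hence 189.

189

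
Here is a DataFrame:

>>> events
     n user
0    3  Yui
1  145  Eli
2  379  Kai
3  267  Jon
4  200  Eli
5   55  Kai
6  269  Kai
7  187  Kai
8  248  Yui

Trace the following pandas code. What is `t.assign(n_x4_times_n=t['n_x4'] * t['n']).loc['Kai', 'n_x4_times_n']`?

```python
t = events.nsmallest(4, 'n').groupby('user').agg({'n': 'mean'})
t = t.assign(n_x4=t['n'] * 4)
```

take 4 rows with smallest n:
     n user
0    3  Yui
5   55  Kai
1  145  Eli
7  187  Kai
group by user, mean of n:
          n
user       
Eli   145.0
Kai   121.0
Yui     3.0
add column n_x4 = t['n'] * 4:
          n   n_x4
user              
Eli   145.0  580.0
Kai   121.0  484.0
Yui     3.0   12.0
add column n_x4_times_n = t['n_x4'] * t['n']:
          n   n_x4  n_x4_times_n
user                            
Eli   145.0  580.0       84100.0
Kai   121.0  484.0       58564.0
Yui     3.0   12.0          36.0

58564.0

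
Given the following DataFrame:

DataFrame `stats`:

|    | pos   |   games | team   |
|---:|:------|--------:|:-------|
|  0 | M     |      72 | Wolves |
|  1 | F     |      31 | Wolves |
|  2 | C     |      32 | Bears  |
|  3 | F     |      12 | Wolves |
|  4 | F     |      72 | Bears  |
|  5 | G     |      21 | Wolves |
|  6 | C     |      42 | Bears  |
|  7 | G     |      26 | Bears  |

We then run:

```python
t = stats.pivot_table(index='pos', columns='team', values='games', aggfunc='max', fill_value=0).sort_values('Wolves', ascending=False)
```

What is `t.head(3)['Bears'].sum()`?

pivot: rows=pos, cols=team, max(games):
team  Bears  Wolves
pos                
C        42       0
F        72      31
G        26      21
M         0      72
sort by Wolves descending:
team  Bears  Wolves
pos                
M         0      72
F        72      31
G        26      21
C        42       0
take first 3 rows:
team  Bears  Wolves
pos                
M         0      72
F        72      31
G        26      21

98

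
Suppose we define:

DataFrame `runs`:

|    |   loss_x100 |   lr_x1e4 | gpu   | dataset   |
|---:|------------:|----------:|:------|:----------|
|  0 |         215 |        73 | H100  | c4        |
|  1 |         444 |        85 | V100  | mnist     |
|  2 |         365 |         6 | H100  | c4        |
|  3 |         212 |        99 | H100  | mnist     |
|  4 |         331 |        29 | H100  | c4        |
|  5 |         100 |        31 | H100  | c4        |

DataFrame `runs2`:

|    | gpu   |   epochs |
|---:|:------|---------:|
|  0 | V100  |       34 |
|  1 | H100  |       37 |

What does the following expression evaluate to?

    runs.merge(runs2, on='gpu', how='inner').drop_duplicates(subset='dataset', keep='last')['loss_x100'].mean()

merge on 'gpu' (how='inner') → 6 rows:
   loss_x100  lr_x1e4   gpu dataset  epochs
0        215       73  H100      c4      37
1        444       85  V100   mnist      34
2        365        6  H100      c4      37
3        212       99  H100   mnist      37
4        331       29  H100      c4      37
5        100       31  H100      c4      37
drop duplicate dataset (keep=last):
   loss_x100  lr_x1e4   gpu dataset  epochs
3        212       99  H100   mnist      37
5        100       31  H100      c4      37
Then the mean of column 'loss_x100': 156.0

156.0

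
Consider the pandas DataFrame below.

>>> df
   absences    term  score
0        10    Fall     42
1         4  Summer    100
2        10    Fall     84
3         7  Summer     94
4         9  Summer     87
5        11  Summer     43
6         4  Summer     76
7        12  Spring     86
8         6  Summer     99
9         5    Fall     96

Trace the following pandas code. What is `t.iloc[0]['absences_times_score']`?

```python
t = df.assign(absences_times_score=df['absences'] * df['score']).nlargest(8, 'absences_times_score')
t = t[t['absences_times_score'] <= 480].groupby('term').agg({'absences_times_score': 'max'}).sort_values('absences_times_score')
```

add column absences_times_score = df['absences'] * df['score']:
   absences    term  score  absences_times_score
0        10    Fall     42                   420
1         4  Summer    100                   400
2        10    Fall     84                   840
3         7  Summer     94                   658
4         9  Summer     87                   783
5        11  Summer     43                   473
6         4  Summer     76                   304
7        12  Spring     86                  1032
8         6  Summer     99                   594
9         5    Fall     96                   480
take 8 rows with largest absences_times_score:
   absences    term  score  absences_times_score
7        12  Spring     86                  1032
2        10    Fall     84                   840
4         9  Summer     87                   783
3         7  Summer     94                   658
8         6  Summer     99                   594
9         5    Fall     96                   480
5        11  Summer     43                   473
0        10    Fall     42                   420
filter rows where absences_times_score <= 480:
   absences    term  score  absences_times_score
9         5    Fall     96                   480
5        11  Summer     43                   473
0        10    Fall     42                   420
group by term, max of absences_times_score:
        absences_times_score
term                        
Fall                     480
Summer                   473
sort by absences_times_score:
        absences_times_score
term                        
Summer                   473
Fall                     480

473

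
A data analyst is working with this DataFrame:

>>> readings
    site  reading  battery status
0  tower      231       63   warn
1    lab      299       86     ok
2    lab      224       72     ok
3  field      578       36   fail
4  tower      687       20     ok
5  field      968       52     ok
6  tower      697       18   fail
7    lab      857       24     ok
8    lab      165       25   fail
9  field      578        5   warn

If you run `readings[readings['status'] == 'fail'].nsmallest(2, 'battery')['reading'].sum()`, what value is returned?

862

filter rows where status == 'fail':
    site  reading  battery status
3  field      578       36   fail
6  tower      697       18   fail
8    lab      165       25   fail
take 2 rows with smallest battery:
    site  reading  battery status
6  tower      697       18   fail
8    lab      165       25   fail
Taking the sum of column 'reading' gives 862.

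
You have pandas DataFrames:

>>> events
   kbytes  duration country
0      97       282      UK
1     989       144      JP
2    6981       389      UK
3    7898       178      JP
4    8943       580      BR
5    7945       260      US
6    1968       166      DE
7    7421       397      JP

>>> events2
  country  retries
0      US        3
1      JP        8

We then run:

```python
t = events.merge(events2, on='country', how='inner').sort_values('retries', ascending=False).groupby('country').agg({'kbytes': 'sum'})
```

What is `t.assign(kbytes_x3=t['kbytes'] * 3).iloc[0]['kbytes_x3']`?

merge on 'country' (how='inner') → 4 rows:
   kbytes  duration country  retries
0     989       144      JP        8
1    7898       178      JP        8
2    7945       260      US        3
3    7421       397      JP        8
sort by retries descending:
   kbytes  duration country  retries
0     989       144      JP        8
1    7898       178      JP        8
3    7421       397      JP        8
2    7945       260      US        3
group by country, sum of kbytes:
         kbytes
country        
JP        16308
US         7945
add column kbytes_x3 = t['kbytes'] * 3:
         kbytes  kbytes_x3
country                   
JP        16308      48924
US         7945      23835
Finally, value at position 0, column 'kbytes_x3' = 48924.

48924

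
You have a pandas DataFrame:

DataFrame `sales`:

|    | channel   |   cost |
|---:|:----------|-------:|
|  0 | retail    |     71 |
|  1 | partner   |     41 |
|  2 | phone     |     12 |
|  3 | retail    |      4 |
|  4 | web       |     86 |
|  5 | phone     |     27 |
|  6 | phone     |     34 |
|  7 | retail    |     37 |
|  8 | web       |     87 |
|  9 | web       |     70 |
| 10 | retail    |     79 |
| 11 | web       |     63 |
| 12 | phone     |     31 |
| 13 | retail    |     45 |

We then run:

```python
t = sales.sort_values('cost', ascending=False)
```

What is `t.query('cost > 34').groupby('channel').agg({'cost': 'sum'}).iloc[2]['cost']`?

sort by cost descending:
    channel  cost
8       web    87
4       web    86
10   retail    79
0    retail    71
9       web    70
11      web    63
13   retail    45
1   partner    41
7    retail    37
6     phone    34
12    phone    31
5     phone    27
2     phone    12
3    retail     4
filter rows where cost > 34:
    channel  cost
8       web    87
4       web    86
10   retail    79
0    retail    71
9       web    70
11      web    63
13   retail    45
1   partner    41
7    retail    37
group by channel, sum of cost:
         cost
channel      
partner    41
retail    232
web       306
Reading off the value at position 2, column 'cost', we get 306.

306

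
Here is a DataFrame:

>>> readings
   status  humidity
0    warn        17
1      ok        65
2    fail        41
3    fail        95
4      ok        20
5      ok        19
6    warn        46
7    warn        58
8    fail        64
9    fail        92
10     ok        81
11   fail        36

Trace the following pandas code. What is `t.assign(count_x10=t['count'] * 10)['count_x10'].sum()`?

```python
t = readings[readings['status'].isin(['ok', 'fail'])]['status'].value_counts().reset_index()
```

filter rows where status in ['ok', 'fail']:
   status  humidity
1      ok        65
2    fail        41
3    fail        95
4      ok        20
5      ok        19
8    fail        64
9    fail        92
10     ok        81
11   fail        36
value_counts of status:
status
fail    5
ok      4
Name: count, dtype: int64
reset_index():
  status  count
0   fail      5
1     ok      4
add column count_x10 = t['count'] * 10:
  status  count  count_x10
0   fail      5         50
1     ok      4         40
The sum of column 'count_x10' is 90.

90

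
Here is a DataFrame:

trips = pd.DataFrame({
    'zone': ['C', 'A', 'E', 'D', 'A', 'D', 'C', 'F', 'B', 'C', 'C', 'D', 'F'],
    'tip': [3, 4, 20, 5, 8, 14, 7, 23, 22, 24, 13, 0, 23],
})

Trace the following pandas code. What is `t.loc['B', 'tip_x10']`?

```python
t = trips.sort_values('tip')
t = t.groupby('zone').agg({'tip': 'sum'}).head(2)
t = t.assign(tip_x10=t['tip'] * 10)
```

220

sort by tip:
   zone  tip
11    D    0
0     C    3
1     A    4
3     D    5
6     C    7
4     A    8
10    C   13
5     D   14
2     E   20
8     B   22
7     F   23
12    F   23
9     C   24
group by zone, sum of tip:
      tip
zone     
A      12
B      22
C      47
D      19
E      20
F      46
take first 2 rows:
      tip
zone     
A      12
B      22
add column tip_x10 = t['tip'] * 10:
      tip  tip_x10
zone              
A      12      120
B      22      220
value at row 'B', column 'tip_x10' → 220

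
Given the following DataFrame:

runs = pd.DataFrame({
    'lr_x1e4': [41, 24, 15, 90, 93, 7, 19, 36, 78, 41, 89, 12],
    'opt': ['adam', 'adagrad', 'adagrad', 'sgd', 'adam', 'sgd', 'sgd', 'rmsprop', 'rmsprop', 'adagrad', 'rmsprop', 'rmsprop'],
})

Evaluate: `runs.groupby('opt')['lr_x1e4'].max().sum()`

313

group by opt, max of lr_x1e4:
opt
adagrad    41
adam       93
rmsprop    89
sgd        90
Name: lr_x1e4, dtype: int64
Hence 313.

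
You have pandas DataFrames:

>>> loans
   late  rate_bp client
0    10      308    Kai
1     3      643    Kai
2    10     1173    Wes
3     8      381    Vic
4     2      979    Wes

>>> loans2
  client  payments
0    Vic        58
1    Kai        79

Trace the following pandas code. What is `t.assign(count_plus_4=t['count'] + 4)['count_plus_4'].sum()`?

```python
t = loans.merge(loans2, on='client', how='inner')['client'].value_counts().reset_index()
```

11

merge on 'client' (how='inner') → 3 rows:
   late  rate_bp client  payments
0    10      308    Kai        79
1     3      643    Kai        79
2     8      381    Vic        58
value_counts of client:
client
Kai    2
Vic    1
Name: count, dtype: int64
reset_index():
  client  count
0    Kai      2
1    Vic      1
add column count_plus_4 = t['count'] + 4:
  client  count  count_plus_4
0    Kai      2             6
1    Vic      1             5
So sum() = 11.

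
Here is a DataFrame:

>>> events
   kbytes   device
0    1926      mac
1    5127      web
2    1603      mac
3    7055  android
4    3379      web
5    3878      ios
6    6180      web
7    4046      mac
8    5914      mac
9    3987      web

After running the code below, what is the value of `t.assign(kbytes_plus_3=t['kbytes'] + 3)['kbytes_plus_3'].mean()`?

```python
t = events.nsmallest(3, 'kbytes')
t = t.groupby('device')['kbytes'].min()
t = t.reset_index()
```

2494.0

take 3 rows with smallest kbytes:
   kbytes device
2    1603    mac
0    1926    mac
4    3379    web
group by device, min of kbytes:
device
mac    1603
web    3379
Name: kbytes, dtype: int64
reset_index():
  device  kbytes
0    mac    1603
1    web    3379
add column kbytes_plus_3 = t['kbytes'] + 3:
  device  kbytes  kbytes_plus_3
0    mac    1603           1606
1    web    3379           3382
mean of column 'kbytes_plus_3' → 2494.0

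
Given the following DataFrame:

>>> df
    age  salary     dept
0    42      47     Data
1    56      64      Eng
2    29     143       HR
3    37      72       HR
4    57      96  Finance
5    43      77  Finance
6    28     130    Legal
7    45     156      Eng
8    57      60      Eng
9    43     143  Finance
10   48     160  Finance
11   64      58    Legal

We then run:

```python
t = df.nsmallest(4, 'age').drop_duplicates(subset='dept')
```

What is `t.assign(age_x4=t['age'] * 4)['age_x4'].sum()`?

396

take 4 rows with smallest age:
   age  salary   dept
6   28     130  Legal
2   29     143     HR
3   37      72     HR
0   42      47   Data
drop duplicate dept (keep=first):
   age  salary   dept
6   28     130  Legal
2   29     143     HR
0   42      47   Data
add column age_x4 = t['age'] * 4:
   age  salary   dept  age_x4
6   28     130  Legal     112
2   29     143     HR     116
0   42      47   Data     168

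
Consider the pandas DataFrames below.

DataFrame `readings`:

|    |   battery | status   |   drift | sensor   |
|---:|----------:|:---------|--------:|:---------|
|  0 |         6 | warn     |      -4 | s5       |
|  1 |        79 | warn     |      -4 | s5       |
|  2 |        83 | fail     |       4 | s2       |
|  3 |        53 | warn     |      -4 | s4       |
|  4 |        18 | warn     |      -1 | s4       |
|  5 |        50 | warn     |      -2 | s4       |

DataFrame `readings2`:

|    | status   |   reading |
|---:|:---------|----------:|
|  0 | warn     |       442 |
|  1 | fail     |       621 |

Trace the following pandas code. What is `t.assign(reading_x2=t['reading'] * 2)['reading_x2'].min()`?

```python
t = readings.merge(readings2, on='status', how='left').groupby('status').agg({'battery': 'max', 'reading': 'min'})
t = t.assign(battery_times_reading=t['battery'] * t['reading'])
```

merge on 'status' (how='left') → 6 rows:
   battery status  drift sensor  reading
0        6   warn     -4     s5      442
1       79   warn     -4     s5      442
2       83   fail      4     s2      621
3       53   warn     -4     s4      442
4       18   warn     -1     s4      442
5       50   warn     -2     s4      442
group by status: max(battery), min(reading):
        battery  reading
status                  
fail         83      621
warn         79      442
add column battery_times_reading = t['battery'] * t['reading']:
        battery  reading  battery_times_reading
status                                         
fail         83      621                  51543
warn         79      442                  34918
add column reading_x2 = t['reading'] * 2:
        battery  reading  battery_times_reading  reading_x2
status                                                     
fail         83      621                  51543        1242
warn         79      442                  34918         884
Taking the min of column 'reading_x2' gives 884.

884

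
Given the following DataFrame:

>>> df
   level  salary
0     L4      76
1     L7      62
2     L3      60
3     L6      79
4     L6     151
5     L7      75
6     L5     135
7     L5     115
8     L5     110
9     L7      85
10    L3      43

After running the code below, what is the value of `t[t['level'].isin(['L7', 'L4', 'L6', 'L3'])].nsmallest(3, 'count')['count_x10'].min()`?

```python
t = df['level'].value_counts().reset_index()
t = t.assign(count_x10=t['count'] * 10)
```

value_counts of level:
level
L7    3
L5    3
L3    2
L6    2
L4    1
Name: count, dtype: int64
reset_index():
  level  count
0    L7      3
1    L5      3
2    L3      2
3    L6      2
4    L4      1
add column count_x10 = t['count'] * 10:
  level  count  count_x10
0    L7      3         30
1    L5      3         30
2    L3      2         20
3    L6      2         20
4    L4      1         10
filter rows where level in ['L7', 'L4', 'L6', 'L3']:
  level  count  count_x10
0    L7      3         30
2    L3      2         20
3    L6      2         20
4    L4      1         10
take 3 rows with smallest count:
  level  count  count_x10
4    L4      1         10
2    L3      2         20
3    L6      2         20

10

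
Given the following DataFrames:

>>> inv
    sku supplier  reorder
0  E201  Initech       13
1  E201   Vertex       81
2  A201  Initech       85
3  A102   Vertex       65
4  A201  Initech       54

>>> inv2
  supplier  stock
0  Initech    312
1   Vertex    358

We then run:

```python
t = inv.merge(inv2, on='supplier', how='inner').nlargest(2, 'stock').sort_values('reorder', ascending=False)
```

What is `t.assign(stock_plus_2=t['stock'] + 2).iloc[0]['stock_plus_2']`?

merge on 'supplier' (how='inner') → 5 rows:
    sku supplier  reorder  stock
0  E201  Initech       13    312
1  E201   Vertex       81    358
2  A201  Initech       85    312
3  A102   Vertex       65    358
4  A201  Initech       54    312
take 2 rows with largest stock:
    sku supplier  reorder  stock
1  E201   Vertex       81    358
3  A102   Vertex       65    358
sort by reorder descending:
    sku supplier  reorder  stock
1  E201   Vertex       81    358
3  A102   Vertex       65    358
add column stock_plus_2 = t['stock'] + 2:
    sku supplier  reorder  stock  stock_plus_2
1  E201   Vertex       81    358           360
3  A102   Vertex       65    358           360

360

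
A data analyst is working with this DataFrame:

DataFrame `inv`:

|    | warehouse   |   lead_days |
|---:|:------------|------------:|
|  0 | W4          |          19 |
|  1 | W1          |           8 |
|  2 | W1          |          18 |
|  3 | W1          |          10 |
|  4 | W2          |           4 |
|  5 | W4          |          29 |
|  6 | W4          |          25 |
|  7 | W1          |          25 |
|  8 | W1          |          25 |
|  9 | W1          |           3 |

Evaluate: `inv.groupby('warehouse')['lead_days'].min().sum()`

group by warehouse, min of lead_days:
warehouse
W1     3
W2     4
W4    19
Name: lead_days, dtype: int64
sum of the resulting series → 26

26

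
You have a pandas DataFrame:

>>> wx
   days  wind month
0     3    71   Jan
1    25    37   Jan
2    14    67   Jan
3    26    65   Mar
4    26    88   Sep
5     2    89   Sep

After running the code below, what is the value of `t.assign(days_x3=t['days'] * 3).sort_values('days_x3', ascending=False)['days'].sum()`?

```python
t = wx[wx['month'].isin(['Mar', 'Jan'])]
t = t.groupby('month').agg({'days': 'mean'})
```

40.0

filter rows where month in ['Mar', 'Jan']:
   days  wind month
0     3    71   Jan
1    25    37   Jan
2    14    67   Jan
3    26    65   Mar
group by month, mean of days:
       days
month      
Jan    14.0
Mar    26.0
add column days_x3 = t['days'] * 3:
       days  days_x3
month               
Jan    14.0     42.0
Mar    26.0     78.0
sort by days_x3 descending:
       days  days_x3
month               
Mar    26.0     78.0
Jan    14.0     42.0
Finally, sum of column 'days' = 40.0.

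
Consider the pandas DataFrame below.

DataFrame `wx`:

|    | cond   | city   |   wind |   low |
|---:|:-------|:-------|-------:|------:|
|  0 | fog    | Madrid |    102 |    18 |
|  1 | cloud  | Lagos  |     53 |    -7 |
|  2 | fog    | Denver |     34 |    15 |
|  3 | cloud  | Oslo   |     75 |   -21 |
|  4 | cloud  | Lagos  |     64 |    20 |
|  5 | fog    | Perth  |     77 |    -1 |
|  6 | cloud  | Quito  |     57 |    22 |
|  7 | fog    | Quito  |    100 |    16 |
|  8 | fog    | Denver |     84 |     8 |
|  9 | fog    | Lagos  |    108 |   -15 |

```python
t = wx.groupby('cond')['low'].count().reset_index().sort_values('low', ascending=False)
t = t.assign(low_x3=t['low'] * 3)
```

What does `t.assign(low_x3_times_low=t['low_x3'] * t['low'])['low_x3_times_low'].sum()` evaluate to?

group by cond, count of low:
cond
cloud    4
fog      6
Name: low, dtype: int64
reset_index():
    cond  low
0  cloud    4
1    fog    6
sort by low descending:
    cond  low
1    fog    6
0  cloud    4
add column low_x3 = t['low'] * 3:
    cond  low  low_x3
1    fog    6      18
0  cloud    4      12
add column low_x3_times_low = t['low_x3'] * t['low']:
    cond  low  low_x3  low_x3_times_low
1    fog    6      18               108
0  cloud    4      12                48
Taking the sum of column 'low_x3_times_low' gives 156.

156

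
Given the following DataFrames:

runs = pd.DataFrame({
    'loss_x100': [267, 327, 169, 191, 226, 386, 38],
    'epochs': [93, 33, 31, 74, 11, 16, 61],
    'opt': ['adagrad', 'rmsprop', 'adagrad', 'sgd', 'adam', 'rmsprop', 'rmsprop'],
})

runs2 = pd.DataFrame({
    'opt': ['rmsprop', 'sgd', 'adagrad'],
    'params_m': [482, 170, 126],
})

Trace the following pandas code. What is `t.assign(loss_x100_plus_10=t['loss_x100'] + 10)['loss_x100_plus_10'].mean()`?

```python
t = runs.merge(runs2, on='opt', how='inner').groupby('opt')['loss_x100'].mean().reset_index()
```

merge on 'opt' (how='inner') → 6 rows:
   loss_x100  epochs      opt  params_m
0        267      93  adagrad       126
1        327      33  rmsprop       482
2        169      31  adagrad       126
3        191      74      sgd       170
4        386      16  rmsprop       482
5         38      61  rmsprop       482
group by opt, mean of loss_x100:
opt
adagrad    218.000000
rmsprop    250.333333
sgd        191.000000
Name: loss_x100, dtype: float64
reset_index():
       opt   loss_x100
0  adagrad  218.000000
1  rmsprop  250.333333
2      sgd  191.000000
add column loss_x100_plus_10 = t['loss_x100'] + 10:
       opt   loss_x100  loss_x100_plus_10
0  adagrad  218.000000         228.000000
1  rmsprop  250.333333         260.333333
2      sgd  191.000000         201.000000
So mean() = 229.777777778.

229.777777778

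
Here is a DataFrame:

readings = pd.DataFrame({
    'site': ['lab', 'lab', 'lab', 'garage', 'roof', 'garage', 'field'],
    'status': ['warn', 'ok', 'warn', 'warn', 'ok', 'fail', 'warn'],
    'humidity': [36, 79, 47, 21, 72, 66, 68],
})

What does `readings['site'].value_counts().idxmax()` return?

lab

value_counts of site:
site
lab       3
garage    2
roof      1
field     1
Name: count, dtype: int64
Then the label with the largest value: lab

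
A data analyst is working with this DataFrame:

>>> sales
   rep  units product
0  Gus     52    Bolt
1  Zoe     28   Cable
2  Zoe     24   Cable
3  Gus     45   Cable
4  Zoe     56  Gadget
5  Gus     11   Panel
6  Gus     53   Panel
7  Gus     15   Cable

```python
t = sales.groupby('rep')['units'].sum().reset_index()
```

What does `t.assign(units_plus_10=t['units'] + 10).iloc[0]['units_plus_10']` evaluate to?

group by rep, sum of units:
rep
Gus    176
Zoe    108
Name: units, dtype: int64
reset_index():
   rep  units
0  Gus    176
1  Zoe    108
add column units_plus_10 = t['units'] + 10:
   rep  units  units_plus_10
0  Gus    176            186
1  Zoe    108            118
Reading off the value at position 0, column 'units_plus_10', we get 186.

186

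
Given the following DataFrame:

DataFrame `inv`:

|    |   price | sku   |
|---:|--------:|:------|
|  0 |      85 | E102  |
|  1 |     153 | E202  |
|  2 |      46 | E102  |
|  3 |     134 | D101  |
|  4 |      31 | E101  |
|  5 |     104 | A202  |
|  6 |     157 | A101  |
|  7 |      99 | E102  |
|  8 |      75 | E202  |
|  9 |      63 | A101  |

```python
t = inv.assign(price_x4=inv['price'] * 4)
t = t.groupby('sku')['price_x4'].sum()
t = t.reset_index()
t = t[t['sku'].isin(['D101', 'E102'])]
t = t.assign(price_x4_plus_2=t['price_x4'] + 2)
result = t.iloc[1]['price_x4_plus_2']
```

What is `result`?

add column price_x4 = inv['price'] * 4:
   price   sku  price_x4
0     85  E102       340
1    153  E202       612
2     46  E102       184
3    134  D101       536
4     31  E101       124
5    104  A202       416
6    157  A101       628
7     99  E102       396
8     75  E202       300
9     63  A101       252
group by sku, sum of price_x4:
sku
A101    880
A202    416
D101    536
E101    124
E102    920
E202    912
Name: price_x4, dtype: int64
reset_index():
    sku  price_x4
0  A101       880
1  A202       416
2  D101       536
3  E101       124
4  E102       920
5  E202       912
filter rows where sku in ['D101', 'E102']:
    sku  price_x4
2  D101       536
4  E102       920
add column price_x4_plus_2 = t['price_x4'] + 2:
    sku  price_x4  price_x4_plus_2
2  D101       536              538
4  E102       920              922

922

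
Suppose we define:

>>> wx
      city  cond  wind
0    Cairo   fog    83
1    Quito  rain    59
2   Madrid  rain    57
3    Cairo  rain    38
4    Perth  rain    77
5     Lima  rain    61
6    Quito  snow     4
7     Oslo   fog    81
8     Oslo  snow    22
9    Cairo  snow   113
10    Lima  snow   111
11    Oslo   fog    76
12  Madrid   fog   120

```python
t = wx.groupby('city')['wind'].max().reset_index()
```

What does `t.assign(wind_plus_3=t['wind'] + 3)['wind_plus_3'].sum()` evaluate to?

group by city, max of wind:
city
Cairo     113
Lima      111
Madrid    120
Oslo       81
Perth      77
Quito      59
Name: wind, dtype: int64
reset_index():
     city  wind
0   Cairo   113
1    Lima   111
2  Madrid   120
3    Oslo    81
4   Perth    77
5   Quito    59
add column wind_plus_3 = t['wind'] + 3:
     city  wind  wind_plus_3
0   Cairo   113          116
1    Lima   111          114
2  Madrid   120          123
3    Oslo    81           84
4   Perth    77           80
5   Quito    59           62

579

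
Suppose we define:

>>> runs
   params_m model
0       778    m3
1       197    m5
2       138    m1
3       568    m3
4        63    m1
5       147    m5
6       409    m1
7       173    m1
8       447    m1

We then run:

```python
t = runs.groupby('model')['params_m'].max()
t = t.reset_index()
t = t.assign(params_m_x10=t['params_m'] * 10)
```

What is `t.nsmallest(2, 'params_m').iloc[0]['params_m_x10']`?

group by model, max of params_m:
model
m1    447
m3    778
m5    197
Name: params_m, dtype: int64
reset_index():
  model  params_m
0    m1       447
1    m3       778
2    m5       197
add column params_m_x10 = t['params_m'] * 10:
  model  params_m  params_m_x10
0    m1       447          4470
1    m3       778          7780
2    m5       197          1970
take 2 rows with smallest params_m:
  model  params_m  params_m_x10
2    m5       197          1970
0    m1       447          4470

1970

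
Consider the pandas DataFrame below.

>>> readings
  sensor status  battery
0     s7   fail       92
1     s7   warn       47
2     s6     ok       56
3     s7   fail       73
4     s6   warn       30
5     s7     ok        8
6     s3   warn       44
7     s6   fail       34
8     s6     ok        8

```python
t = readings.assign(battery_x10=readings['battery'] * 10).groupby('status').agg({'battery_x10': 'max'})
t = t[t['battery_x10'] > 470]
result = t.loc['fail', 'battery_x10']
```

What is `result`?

920

add column battery_x10 = readings['battery'] * 10:
  sensor status  battery  battery_x10
0     s7   fail       92          920
1     s7   warn       47          470
2     s6     ok       56          560
3     s7   fail       73          730
4     s6   warn       30          300
5     s7     ok        8           80
6     s3   warn       44          440
7     s6   fail       34          340
8     s6     ok        8           80
group by status, max of battery_x10:
        battery_x10
status             
fail            920
ok              560
warn            470
filter rows where battery_x10 > 470:
        battery_x10
status             
fail            920
ok              560
So loc['fail', 'battery_x10'] = 920.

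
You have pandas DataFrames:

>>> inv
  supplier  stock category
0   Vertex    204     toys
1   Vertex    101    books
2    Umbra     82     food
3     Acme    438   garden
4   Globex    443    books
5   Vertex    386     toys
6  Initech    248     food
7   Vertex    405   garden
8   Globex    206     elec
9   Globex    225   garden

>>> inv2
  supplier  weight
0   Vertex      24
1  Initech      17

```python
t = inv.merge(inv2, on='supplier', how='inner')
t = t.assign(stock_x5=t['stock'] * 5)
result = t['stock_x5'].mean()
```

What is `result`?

merge on 'supplier' (how='inner') → 5 rows:
  supplier  stock category  weight
0   Vertex    204     toys      24
1   Vertex    101    books      24
2   Vertex    386     toys      24
3  Initech    248     food      17
4   Vertex    405   garden      24
add column stock_x5 = t['stock'] * 5:
  supplier  stock category  weight  stock_x5
0   Vertex    204     toys      24      1020
1   Vertex    101    books      24       505
2   Vertex    386     toys      24      1930
3  Initech    248     food      17      1240
4   Vertex    405   garden      24      2025
Hence 1344.0.

1344.0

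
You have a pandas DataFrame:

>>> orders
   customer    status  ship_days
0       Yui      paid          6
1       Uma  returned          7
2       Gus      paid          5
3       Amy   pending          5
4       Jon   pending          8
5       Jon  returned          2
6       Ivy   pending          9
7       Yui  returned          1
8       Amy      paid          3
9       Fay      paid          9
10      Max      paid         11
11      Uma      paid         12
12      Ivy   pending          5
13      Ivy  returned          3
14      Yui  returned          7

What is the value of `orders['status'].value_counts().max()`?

value_counts of status:
status
paid        6
returned    5
pending     4
Name: count, dtype: int64
Taking the max of the resulting series gives 6.

6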